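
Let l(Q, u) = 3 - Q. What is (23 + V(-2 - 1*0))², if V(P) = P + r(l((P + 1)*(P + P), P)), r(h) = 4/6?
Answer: 4225/9 ≈ 469.44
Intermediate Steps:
r(h) = ⅔ (r(h) = 4*(⅙) = ⅔)
V(P) = ⅔ + P (V(P) = P + ⅔ = ⅔ + P)
(23 + V(-2 - 1*0))² = (23 + (⅔ + (-2 - 1*0)))² = (23 + (⅔ + (-2 + 0)))² = (23 + (⅔ - 2))² = (23 - 4/3)² = (65/3)² = 4225/9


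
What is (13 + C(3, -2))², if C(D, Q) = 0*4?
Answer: 169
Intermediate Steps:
C(D, Q) = 0
(13 + C(3, -2))² = (13 + 0)² = 13² = 169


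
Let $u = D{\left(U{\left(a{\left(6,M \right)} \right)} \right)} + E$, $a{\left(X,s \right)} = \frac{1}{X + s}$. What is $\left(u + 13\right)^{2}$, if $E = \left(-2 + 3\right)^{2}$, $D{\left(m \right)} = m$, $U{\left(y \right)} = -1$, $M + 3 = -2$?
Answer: $169$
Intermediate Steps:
$M = -5$ ($M = -3 - 2 = -5$)
$E = 1$ ($E = 1^{2} = 1$)
$u = 0$ ($u = -1 + 1 = 0$)
$\left(u + 13\right)^{2} = \left(0 + 13\right)^{2} = 13^{2} = 169$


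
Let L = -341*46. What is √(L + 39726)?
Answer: 2*√6010 ≈ 155.05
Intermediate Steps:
L = -15686
√(L + 39726) = √(-15686 + 39726) = √24040 = 2*√6010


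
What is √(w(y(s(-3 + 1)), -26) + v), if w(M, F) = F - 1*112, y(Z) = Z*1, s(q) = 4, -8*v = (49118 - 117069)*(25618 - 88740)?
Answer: I*√2144602063/2 ≈ 23155.0*I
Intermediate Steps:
v = -2144601511/4 (v = -(49118 - 117069)*(25618 - 88740)/8 = -(-67951)*(-63122)/8 = -⅛*4289203022 = -2144601511/4 ≈ -5.3615e+8)
y(Z) = Z
w(M, F) = -112 + F (w(M, F) = F - 112 = -112 + F)
√(w(y(s(-3 + 1)), -26) + v) = √((-112 - 26) - 2144601511/4) = √(-138 - 2144601511/4) = √(-2144602063/4) = I*√2144602063/2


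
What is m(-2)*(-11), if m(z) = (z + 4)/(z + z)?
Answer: 11/2 ≈ 5.5000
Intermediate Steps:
m(z) = (4 + z)/(2*z) (m(z) = (4 + z)/((2*z)) = (4 + z)*(1/(2*z)) = (4 + z)/(2*z))
m(-2)*(-11) = ((1/2)*(4 - 2)/(-2))*(-11) = ((1/2)*(-1/2)*2)*(-11) = -1/2*(-11) = 11/2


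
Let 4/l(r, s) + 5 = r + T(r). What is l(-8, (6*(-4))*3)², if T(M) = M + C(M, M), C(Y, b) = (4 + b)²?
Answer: 16/25 ≈ 0.64000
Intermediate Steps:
T(M) = M + (4 + M)²
l(r, s) = 4/(-5 + (4 + r)² + 2*r) (l(r, s) = 4/(-5 + (r + (r + (4 + r)²))) = 4/(-5 + ((4 + r)² + 2*r)) = 4/(-5 + (4 + r)² + 2*r))
l(-8, (6*(-4))*3)² = (4/(11 + (-8)² + 10*(-8)))² = (4/(11 + 64 - 80))² = (4/(-5))² = (4*(-⅕))² = (-⅘)² = 16/25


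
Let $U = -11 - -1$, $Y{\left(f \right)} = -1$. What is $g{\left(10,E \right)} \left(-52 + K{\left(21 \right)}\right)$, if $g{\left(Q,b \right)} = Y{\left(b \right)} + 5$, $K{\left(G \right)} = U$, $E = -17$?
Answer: $-248$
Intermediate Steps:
$U = -10$ ($U = -11 + 1 = -10$)
$K{\left(G \right)} = -10$
$g{\left(Q,b \right)} = 4$ ($g{\left(Q,b \right)} = -1 + 5 = 4$)
$g{\left(10,E \right)} \left(-52 + K{\left(21 \right)}\right) = 4 \left(-52 - 10\right) = 4 \left(-62\right) = -248$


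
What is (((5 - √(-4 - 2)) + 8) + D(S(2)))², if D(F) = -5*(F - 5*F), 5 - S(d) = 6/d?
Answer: (53 - I*√6)² ≈ 2803.0 - 259.65*I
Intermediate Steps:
S(d) = 5 - 6/d
D(F) = 20*F (D(F) = -5*(F - 5*F) = -(-20)*F = 20*F)
(((5 - √(-4 - 2)) + 8) + D(S(2)))² = (((5 - √(-4 - 2)) + 8) + 20*(5 - 6/2))² = (((5 - √(-6)) + 8) + 20*(5 - 6*½))² = (((5 - I*√6) + 8) + 20*(5 - 3))² = (((5 - I*√6) + 8) + 20*2)² = ((13 - I*√6) + 40)² = (53 - I*√6)²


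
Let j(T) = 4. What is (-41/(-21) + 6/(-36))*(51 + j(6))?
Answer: 1375/14 ≈ 98.214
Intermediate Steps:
(-41/(-21) + 6/(-36))*(51 + j(6)) = (-41/(-21) + 6/(-36))*(51 + 4) = (-41*(-1/21) + 6*(-1/36))*55 = (41/21 - ⅙)*55 = (25/14)*55 = 1375/14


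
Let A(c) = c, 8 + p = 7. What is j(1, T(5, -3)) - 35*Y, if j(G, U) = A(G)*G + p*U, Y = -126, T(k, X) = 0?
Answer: 4411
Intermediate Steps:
p = -1 (p = -8 + 7 = -1)
j(G, U) = G² - U (j(G, U) = G*G - U = G² - U)
j(1, T(5, -3)) - 35*Y = (1² - 1*0) - 35*(-126) = (1 + 0) + 4410 = 1 + 4410 = 4411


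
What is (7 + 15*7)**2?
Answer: 12544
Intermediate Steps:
(7 + 15*7)**2 = (7 + 105)**2 = 112**2 = 12544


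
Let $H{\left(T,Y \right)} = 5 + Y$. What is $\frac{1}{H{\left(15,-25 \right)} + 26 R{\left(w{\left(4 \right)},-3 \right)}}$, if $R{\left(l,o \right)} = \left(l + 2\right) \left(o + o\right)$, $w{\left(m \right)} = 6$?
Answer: $- \frac{1}{1268} \approx -0.00078864$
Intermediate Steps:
$R{\left(l,o \right)} = 2 o \left(2 + l\right)$ ($R{\left(l,o \right)} = \left(2 + l\right) 2 o = 2 o \left(2 + l\right)$)
$\frac{1}{H{\left(15,-25 \right)} + 26 R{\left(w{\left(4 \right)},-3 \right)}} = \frac{1}{\left(5 - 25\right) + 26 \cdot 2 \left(-3\right) \left(2 + 6\right)} = \frac{1}{-20 + 26 \cdot 2 \left(-3\right) 8} = \frac{1}{-20 + 26 \left(-48\right)} = \frac{1}{-20 - 1248} = \frac{1}{-1268} = - \frac{1}{1268}$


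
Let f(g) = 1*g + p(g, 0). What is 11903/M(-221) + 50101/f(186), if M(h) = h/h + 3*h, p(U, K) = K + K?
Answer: 7738226/30783 ≈ 251.38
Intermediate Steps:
p(U, K) = 2*K
f(g) = g (f(g) = 1*g + 2*0 = g + 0 = g)
M(h) = 1 + 3*h
11903/M(-221) + 50101/f(186) = 11903/(1 + 3*(-221)) + 50101/186 = 11903/(1 - 663) + 50101*(1/186) = 11903/(-662) + 50101/186 = 11903*(-1/662) + 50101/186 = -11903/662 + 50101/186 = 7738226/30783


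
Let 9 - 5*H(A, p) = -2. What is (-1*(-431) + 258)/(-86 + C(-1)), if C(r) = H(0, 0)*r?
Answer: -3445/441 ≈ -7.8118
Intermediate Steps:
H(A, p) = 11/5 (H(A, p) = 9/5 - ⅕*(-2) = 9/5 + ⅖ = 11/5)
C(r) = 11*r/5
(-1*(-431) + 258)/(-86 + C(-1)) = (-1*(-431) + 258)/(-86 + (11/5)*(-1)) = (431 + 258)/(-86 - 11/5) = 689/(-441/5) = 689*(-5/441) = -3445/441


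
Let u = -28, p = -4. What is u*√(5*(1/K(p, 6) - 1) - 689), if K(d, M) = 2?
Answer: -14*I*√2766 ≈ -736.3*I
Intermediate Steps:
u*√(5*(1/K(p, 6) - 1) - 689) = -28*√(5*(1/2 - 1) - 689) = -28*√(5*(½ - 1) - 689) = -28*√(5*(-½) - 689) = -28*√(-5/2 - 689) = -14*I*√2766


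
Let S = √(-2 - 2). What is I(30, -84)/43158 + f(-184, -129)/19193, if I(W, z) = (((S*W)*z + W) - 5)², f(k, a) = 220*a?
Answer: -488745737215/828331494 - 42000*I/7193 ≈ -590.04 - 5.839*I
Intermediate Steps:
S = 2*I (S = √(-4) = 2*I ≈ 2.0*I)
I(W, z) = (-5 + W + 2*I*W*z)² (I(W, z) = ((((2*I)*W)*z + W) - 5)² = (((2*I*W)*z + W) - 5)² = ((2*I*W*z + W) - 5)² = ((W + 2*I*W*z) - 5)² = (-5 + W + 2*I*W*z)²)
I(30, -84)/43158 + f(-184, -129)/19193 = (-5 + 30 + 2*I*30*(-84))²/43158 + (220*(-129))/19193 = (-5 + 30 - 5040*I)²*(1/43158) - 28380*1/19193 = (25 - 5040*I)²*(1/43158) - 28380/19193 = (25 - 5040*I)²/43158 - 28380/19193 = -28380/19193 + (25 - 5040*I)²/43158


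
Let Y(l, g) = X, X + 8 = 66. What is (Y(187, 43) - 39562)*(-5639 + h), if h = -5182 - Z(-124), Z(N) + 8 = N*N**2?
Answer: -74892117744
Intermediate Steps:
X = 58 (X = -8 + 66 = 58)
Y(l, g) = 58
Z(N) = -8 + N**3 (Z(N) = -8 + N*N**2 = -8 + N**3)
h = 1901450 (h = -5182 - (-8 + (-124)**3) = -5182 - (-8 - 1906624) = -5182 - 1*(-1906632) = -5182 + 1906632 = 1901450)
(Y(187, 43) - 39562)*(-5639 + h) = (58 - 39562)*(-5639 + 1901450) = -39504*1895811 = -74892117744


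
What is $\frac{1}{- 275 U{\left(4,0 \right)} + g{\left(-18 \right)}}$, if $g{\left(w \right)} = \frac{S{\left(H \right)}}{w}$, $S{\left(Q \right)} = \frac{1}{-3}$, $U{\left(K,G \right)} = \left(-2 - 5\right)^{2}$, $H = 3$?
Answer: $- \frac{54}{727649} \approx -7.4212 \cdot 10^{-5}$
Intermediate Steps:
$U{\left(K,G \right)} = 49$ ($U{\left(K,G \right)} = \left(-7\right)^{2} = 49$)
$S{\left(Q \right)} = - \frac{1}{3}$
$g{\left(w \right)} = - \frac{1}{3 w}$
$\frac{1}{- 275 U{\left(4,0 \right)} + g{\left(-18 \right)}} = \frac{1}{\left(-275\right) 49 - \frac{1}{3 \left(-18\right)}} = \frac{1}{-13475 - - \frac{1}{54}} = \frac{1}{-13475 + \frac{1}{54}} = \frac{1}{- \frac{727649}{54}} = - \frac{54}{727649}$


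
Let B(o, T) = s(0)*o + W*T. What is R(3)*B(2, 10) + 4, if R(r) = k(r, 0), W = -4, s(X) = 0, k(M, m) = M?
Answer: -116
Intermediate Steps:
R(r) = r
B(o, T) = -4*T (B(o, T) = 0*o - 4*T = 0 - 4*T = -4*T)
R(3)*B(2, 10) + 4 = 3*(-4*10) + 4 = 3*(-40) + 4 = -120 + 4 = -116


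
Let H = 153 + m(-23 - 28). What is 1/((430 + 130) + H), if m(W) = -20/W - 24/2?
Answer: 51/35771 ≈ 0.0014257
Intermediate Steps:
m(W) = -12 - 20/W (m(W) = -20/W - 24*½ = -20/W - 12 = -12 - 20/W)
H = 7211/51 (H = 153 + (-12 - 20/(-23 - 28)) = 153 + (-12 - 20/(-51)) = 153 + (-12 - 20*(-1/51)) = 153 + (-12 + 20/51) = 153 - 592/51 = 7211/51 ≈ 141.39)
1/((430 + 130) + H) = 1/((430 + 130) + 7211/51) = 1/(560 + 7211/51) = 1/(35771/51) = 51/35771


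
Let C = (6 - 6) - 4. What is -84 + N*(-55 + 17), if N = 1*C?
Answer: 68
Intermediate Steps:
C = -4 (C = 0 - 4 = -4)
N = -4 (N = 1*(-4) = -4)
-84 + N*(-55 + 17) = -84 - 4*(-55 + 17) = -84 - 4*(-38) = -84 + 152 = 68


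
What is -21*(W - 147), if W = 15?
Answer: 2772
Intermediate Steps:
-21*(W - 147) = -21*(15 - 147) = -21*(-132) = 2772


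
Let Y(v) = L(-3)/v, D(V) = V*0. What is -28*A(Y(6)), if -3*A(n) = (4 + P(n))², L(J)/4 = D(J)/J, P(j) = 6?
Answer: 2800/3 ≈ 933.33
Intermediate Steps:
D(V) = 0
L(J) = 0 (L(J) = 4*(0/J) = 4*0 = 0)
Y(v) = 0 (Y(v) = 0/v = 0)
A(n) = -100/3 (A(n) = -(4 + 6)²/3 = -⅓*10² = -⅓*100 = -100/3)
-28*A(Y(6)) = -28*(-100/3) = 2800/3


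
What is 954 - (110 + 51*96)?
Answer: -4052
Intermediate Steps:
954 - (110 + 51*96) = 954 - (110 + 4896) = 954 - 1*5006 = 954 - 5006 = -4052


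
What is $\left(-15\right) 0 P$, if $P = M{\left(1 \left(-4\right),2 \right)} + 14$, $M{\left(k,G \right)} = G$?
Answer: $0$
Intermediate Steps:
$P = 16$ ($P = 2 + 14 = 16$)
$\left(-15\right) 0 P = \left(-15\right) 0 \cdot 16 = 0 \cdot 16 = 0$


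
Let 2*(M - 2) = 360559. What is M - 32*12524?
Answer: -440973/2 ≈ -2.2049e+5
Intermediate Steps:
M = 360563/2 (M = 2 + (1/2)*360559 = 2 + 360559/2 = 360563/2 ≈ 1.8028e+5)
M - 32*12524 = 360563/2 - 32*12524 = 360563/2 - 400768 = -440973/2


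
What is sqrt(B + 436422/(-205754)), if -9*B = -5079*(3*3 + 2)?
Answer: sqrt(591097417482678)/308631 ≈ 78.775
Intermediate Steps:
B = 18623/3 (B = -(-1693)*(3*3 + 2)/3 = -(-1693)*(9 + 2)/3 = -(-1693)*11/3 = -1/9*(-55869) = 18623/3 ≈ 6207.7)
sqrt(B + 436422/(-205754)) = sqrt(18623/3 + 436422/(-205754)) = sqrt(18623/3 + 436422*(-1/205754)) = sqrt(18623/3 - 218211/102877) = sqrt(1915223738/308631) = sqrt(591097417482678)/308631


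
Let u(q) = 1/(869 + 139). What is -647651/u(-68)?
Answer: -652832208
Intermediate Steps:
u(q) = 1/1008
-647651/u(-68) = -647651/1/1008 = -647651*1008 = -652832208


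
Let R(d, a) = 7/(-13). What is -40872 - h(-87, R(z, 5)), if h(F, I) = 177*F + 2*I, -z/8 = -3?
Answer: -331135/13 ≈ -25472.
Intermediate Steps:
z = 24 (z = -8*(-3) = 24)
R(d, a) = -7/13 (R(d, a) = 7*(-1/13) = -7/13)
h(F, I) = 2*I + 177*F
-40872 - h(-87, R(z, 5)) = -40872 - (2*(-7/13) + 177*(-87)) = -40872 - (-14/13 - 15399) = -40872 - 1*(-200201/13) = -40872 + 200201/13 = -331135/13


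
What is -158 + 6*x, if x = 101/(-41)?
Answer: -7084/41 ≈ -172.78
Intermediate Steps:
x = -101/41 (x = 101*(-1/41) = -101/41 ≈ -2.4634)
-158 + 6*x = -158 + 6*(-101/41) = -158 - 606/41 = -7084/41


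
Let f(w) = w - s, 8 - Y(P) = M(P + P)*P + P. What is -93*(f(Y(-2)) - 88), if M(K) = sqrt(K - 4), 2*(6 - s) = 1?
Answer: 15531/2 - 372*I*sqrt(2) ≈ 7765.5 - 526.09*I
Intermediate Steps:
s = 11/2 (s = 6 - 1/2*1 = 6 - 1/2 = 11/2 ≈ 5.5000)
M(K) = sqrt(-4 + K)
Y(P) = 8 - P - P*sqrt(-4 + 2*P) (Y(P) = 8 - (sqrt(-4 + (P + P))*P + P) = 8 - (sqrt(-4 + 2*P)*P + P) = 8 - (P*sqrt(-4 + 2*P) + P) = 8 - (P + P*sqrt(-4 + 2*P)) = 8 + (-P - P*sqrt(-4 + 2*P)) = 8 - P - P*sqrt(-4 + 2*P))
f(w) = -11/2 + w (f(w) = w - 1*11/2 = w - 11/2 = -11/2 + w)
-93*(f(Y(-2)) - 88) = -93*((-11/2 + (8 - 1*(-2) - 1*(-2)*sqrt(-4 + 2*(-2)))) - 88) = -93*((-11/2 + (8 + 2 - 1*(-2)*sqrt(-4 - 4))) - 88) = -93*((-11/2 + (8 + 2 - 1*(-2)*sqrt(-8))) - 88) = -93*((-11/2 + (8 + 2 - 1*(-2)*2*I*sqrt(2))) - 88) = -93*((-11/2 + (8 + 2 + 4*I*sqrt(2))) - 88) = -93*((-11/2 + (10 + 4*I*sqrt(2))) - 88) = -93*((9/2 + 4*I*sqrt(2)) - 88) = -93*(-167/2 + 4*I*sqrt(2)) = 15531/2 - 372*I*sqrt(2)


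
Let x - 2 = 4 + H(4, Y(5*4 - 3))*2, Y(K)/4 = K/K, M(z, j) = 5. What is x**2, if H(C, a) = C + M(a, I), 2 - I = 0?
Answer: 576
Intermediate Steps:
I = 2 (I = 2 - 1*0 = 2 + 0 = 2)
Y(K) = 4 (Y(K) = 4*(K/K) = 4*1 = 4)
H(C, a) = 5 + C (H(C, a) = C + 5 = 5 + C)
x = 24 (x = 2 + (4 + (5 + 4)*2) = 2 + (4 + 9*2) = 2 + (4 + 18) = 2 + 22 = 24)
x**2 = 24**2 = 576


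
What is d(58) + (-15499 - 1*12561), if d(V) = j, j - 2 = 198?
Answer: -27860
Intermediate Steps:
j = 200 (j = 2 + 198 = 200)
d(V) = 200
d(58) + (-15499 - 1*12561) = 200 + (-15499 - 1*12561) = 200 + (-15499 - 12561) = 200 - 28060 = -27860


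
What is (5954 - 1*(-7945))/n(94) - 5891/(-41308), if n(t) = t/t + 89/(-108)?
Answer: 62007220265/784852 ≈ 79005.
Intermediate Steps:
n(t) = 19/108 (n(t) = 1 + 89*(-1/108) = 1 - 89/108 = 19/108)
(5954 - 1*(-7945))/n(94) - 5891/(-41308) = (5954 - 1*(-7945))/(19/108) - 5891/(-41308) = (5954 + 7945)*(108/19) - 5891*(-1/41308) = 13899*(108/19) + 5891/41308 = 1501092/19 + 5891/41308 = 62007220265/784852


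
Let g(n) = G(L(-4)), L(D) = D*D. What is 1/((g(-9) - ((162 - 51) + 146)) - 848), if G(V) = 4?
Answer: -1/1101 ≈ -0.00090826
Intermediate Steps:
L(D) = D²
g(n) = 4
1/((g(-9) - ((162 - 51) + 146)) - 848) = 1/((4 - ((162 - 51) + 146)) - 848) = 1/((4 - (111 + 146)) - 848) = 1/((4 - 1*257) - 848) = 1/((4 - 257) - 848) = 1/(-253 - 848) = 1/(-1101) = -1/1101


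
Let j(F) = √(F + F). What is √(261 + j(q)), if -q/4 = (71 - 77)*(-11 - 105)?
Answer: √(261 + 8*I*√87) ≈ 16.316 + 2.2866*I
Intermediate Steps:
q = -2784 (q = -4*(71 - 77)*(-11 - 105) = -(-24)*(-116) = -4*696 = -2784)
j(F) = √2*√F (j(F) = √(2*F) = √2*√F)
√(261 + j(q)) = √(261 + √2*√(-2784)) = √(261 + √2*(4*I*√174)) = √(261 + 8*I*√87)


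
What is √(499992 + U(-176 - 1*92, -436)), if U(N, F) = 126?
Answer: √500118 ≈ 707.19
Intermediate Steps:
√(499992 + U(-176 - 1*92, -436)) = √(499992 + 126) = √500118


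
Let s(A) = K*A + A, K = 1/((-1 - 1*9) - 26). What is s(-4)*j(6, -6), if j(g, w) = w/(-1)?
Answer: -70/3 ≈ -23.333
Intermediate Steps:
K = -1/36 (K = 1/((-1 - 9) - 26) = 1/(-10 - 26) = 1/(-36) = -1/36 ≈ -0.027778)
j(g, w) = -w (j(g, w) = w*(-1) = -w)
s(A) = 35*A/36 (s(A) = -A/36 + A = 35*A/36)
s(-4)*j(6, -6) = ((35/36)*(-4))*(-1*(-6)) = -35/9*6 = -70/3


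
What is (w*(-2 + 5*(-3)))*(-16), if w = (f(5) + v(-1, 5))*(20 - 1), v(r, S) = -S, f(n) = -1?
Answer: -31008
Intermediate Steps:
w = -114 (w = (-1 - 1*5)*(20 - 1) = (-1 - 5)*19 = -6*19 = -114)
(w*(-2 + 5*(-3)))*(-16) = -114*(-2 + 5*(-3))*(-16) = -114*(-2 - 15)*(-16) = -114*(-17)*(-16) = 1938*(-16) = -31008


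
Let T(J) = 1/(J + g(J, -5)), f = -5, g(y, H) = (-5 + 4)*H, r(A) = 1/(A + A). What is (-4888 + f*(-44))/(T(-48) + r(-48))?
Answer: 19269504/139 ≈ 1.3863e+5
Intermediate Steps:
r(A) = 1/(2*A)
g(y, H) = -H
T(J) = 1/(5 + J) (T(J) = 1/(J - 1*(-5)) = 1/(J + 5) = 1/(5 + J))
(-4888 + f*(-44))/(T(-48) + r(-48)) = (-4888 - 5*(-44))/(1/(5 - 48) + (½)/(-48)) = (-4888 + 220)/(1/(-43) + (½)*(-1/48)) = -4668/(-1/43 - 1/96) = -4668/(-139/4128) = -4668*(-4128/139) = 19269504/139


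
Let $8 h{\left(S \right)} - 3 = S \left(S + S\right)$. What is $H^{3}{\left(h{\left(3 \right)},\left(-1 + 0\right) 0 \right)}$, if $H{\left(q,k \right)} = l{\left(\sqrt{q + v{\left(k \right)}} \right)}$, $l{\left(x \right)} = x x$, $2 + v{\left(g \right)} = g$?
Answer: $\frac{125}{512} \approx 0.24414$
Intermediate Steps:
$h{\left(S \right)} = \frac{3}{8} + \frac{S^{2}}{4}$ ($h{\left(S \right)} = \frac{3}{8} + \frac{S \left(S + S\right)}{8} = \frac{3}{8} + \frac{S 2 S}{8} = \frac{3}{8} + \frac{2 S^{2}}{8} = \frac{3}{8} + \frac{S^{2}}{4}$)
$v{\left(g \right)} = -2 + g$
$l{\left(x \right)} = x^{2}$
$H{\left(q,k \right)} = -2 + k + q$ ($H{\left(q,k \right)} = \left(\sqrt{q + \left(-2 + k\right)}\right)^{2} = \left(\sqrt{-2 + k + q}\right)^{2} = -2 + k + q$)
$H^{3}{\left(h{\left(3 \right)},\left(-1 + 0\right) 0 \right)} = \left(-2 + \left(-1 + 0\right) 0 + \left(\frac{3}{8} + \frac{3^{2}}{4}\right)\right)^{3} = \left(-2 - 0 + \left(\frac{3}{8} + \frac{1}{4} \cdot 9\right)\right)^{3} = \left(-2 + 0 + \left(\frac{3}{8} + \frac{9}{4}\right)\right)^{3} = \left(-2 + 0 + \frac{21}{8}\right)^{3} = \left(\frac{5}{8}\right)^{3} = \frac{125}{512}$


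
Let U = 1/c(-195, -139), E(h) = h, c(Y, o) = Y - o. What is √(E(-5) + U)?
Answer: I*√3934/28 ≈ 2.2401*I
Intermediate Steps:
U = -1/56 (U = 1/(-195 - 1*(-139)) = 1/(-195 + 139) = 1/(-56) = -1/56 ≈ -0.017857)
√(E(-5) + U) = √(-5 - 1/56) = √(-281/56) = I*√3934/28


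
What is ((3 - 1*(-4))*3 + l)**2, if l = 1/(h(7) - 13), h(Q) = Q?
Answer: 15625/36 ≈ 434.03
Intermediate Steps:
l = -1/6 (l = 1/(7 - 13) = 1/(-6) = -1/6 ≈ -0.16667)
((3 - 1*(-4))*3 + l)**2 = ((3 - 1*(-4))*3 - 1/6)**2 = ((3 + 4)*3 - 1/6)**2 = (7*3 - 1/6)**2 = (21 - 1/6)**2 = (125/6)**2 = 15625/36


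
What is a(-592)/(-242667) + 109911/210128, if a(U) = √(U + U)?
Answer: 109911/210128 - 4*I*√74/242667 ≈ 0.52307 - 0.0001418*I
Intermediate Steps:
a(U) = √2*√U (a(U) = √(2*U) = √2*√U)
a(-592)/(-242667) + 109911/210128 = (√2*√(-592))/(-242667) + 109911/210128 = (√2*(4*I*√37))*(-1/242667) + 109911*(1/210128) = (4*I*√74)*(-1/242667) + 109911/210128 = -4*I*√74/242667 + 109911/210128 = 109911/210128 - 4*I*√74/242667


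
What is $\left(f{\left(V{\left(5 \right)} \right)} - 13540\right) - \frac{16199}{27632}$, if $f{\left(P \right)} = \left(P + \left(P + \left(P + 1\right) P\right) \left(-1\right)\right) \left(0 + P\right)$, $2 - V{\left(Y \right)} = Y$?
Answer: $- \frac{373656103}{27632} \approx -13523.0$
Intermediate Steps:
$V{\left(Y \right)} = 2 - Y$
$f{\left(P \right)} = - P^{2} \left(1 + P\right)$ ($f{\left(P \right)} = \left(P + \left(P + \left(1 + P\right) P\right) \left(-1\right)\right) P = \left(P + \left(P + P \left(1 + P\right)\right) \left(-1\right)\right) P = \left(P - \left(P + P \left(1 + P\right)\right)\right) P = - P \left(1 + P\right) P = - P^{2} \left(1 + P\right)$)
$\left(f{\left(V{\left(5 \right)} \right)} - 13540\right) - \frac{16199}{27632} = \left(\left(2 - 5\right)^{2} \left(-1 - \left(2 - 5\right)\right) - 13540\right) - \frac{16199}{27632} = \left(\left(-3\right)^{2} \left(-1 - -3\right) - 13540\right) - \frac{16199}{27632} = \left(9 \left(-1 + 3\right) - 13540\right) - \frac{16199}{27632} = \left(9 \cdot 2 - 13540\right) - \frac{16199}{27632} = \left(18 - 13540\right) - \frac{16199}{27632} = -13522 - \frac{16199}{27632} = - \frac{373656103}{27632}$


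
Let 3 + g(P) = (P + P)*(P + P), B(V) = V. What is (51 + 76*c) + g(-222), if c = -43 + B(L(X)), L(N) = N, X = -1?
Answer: 193840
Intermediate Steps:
c = -44 (c = -43 - 1 = -44)
g(P) = -3 + 4*P² (g(P) = -3 + (P + P)*(P + P) = -3 + (2*P)*(2*P) = -3 + 4*P²)
(51 + 76*c) + g(-222) = (51 + 76*(-44)) + (-3 + 4*(-222)²) = (51 - 3344) + (-3 + 4*49284) = -3293 + (-3 + 197136) = -3293 + 197133 = 193840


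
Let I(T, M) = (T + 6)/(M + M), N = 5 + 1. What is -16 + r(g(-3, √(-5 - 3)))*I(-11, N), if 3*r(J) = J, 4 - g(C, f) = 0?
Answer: -149/9 ≈ -16.556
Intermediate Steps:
g(C, f) = 4 (g(C, f) = 4 - 1*0 = 4 + 0 = 4)
r(J) = J/3
N = 6
I(T, M) = (6 + T)/(2*M) (I(T, M) = (6 + T)/((2*M)) = (6 + T)*(1/(2*M)) = (6 + T)/(2*M))
-16 + r(g(-3, √(-5 - 3)))*I(-11, N) = -16 + ((⅓)*4)*((½)*(6 - 11)/6) = -16 + 4*((½)*(⅙)*(-5))/3 = -16 + (4/3)*(-5/12) = -16 - 5/9 = -149/9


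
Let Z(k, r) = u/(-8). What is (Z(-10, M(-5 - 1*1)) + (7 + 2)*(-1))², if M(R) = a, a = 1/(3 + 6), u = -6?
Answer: 1089/16 ≈ 68.063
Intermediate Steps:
a = ⅑ (a = 1/9 = ⅑ ≈ 0.11111)
M(R) = ⅑
Z(k, r) = ¾ (Z(k, r) = -6/(-8) = -6*(-⅛) = ¾)
(Z(-10, M(-5 - 1*1)) + (7 + 2)*(-1))² = (¾ + (7 + 2)*(-1))² = (¾ + 9*(-1))² = (¾ - 9)² = (-33/4)² = 1089/16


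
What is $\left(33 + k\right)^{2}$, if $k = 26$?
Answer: $3481$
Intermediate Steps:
$\left(33 + k\right)^{2} = \left(33 + 26\right)^{2} = 59^{2} = 3481$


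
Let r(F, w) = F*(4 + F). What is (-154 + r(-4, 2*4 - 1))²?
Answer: 23716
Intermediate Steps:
(-154 + r(-4, 2*4 - 1))² = (-154 - 4*(4 - 4))² = (-154 - 4*0)² = (-154 + 0)² = (-154)² = 23716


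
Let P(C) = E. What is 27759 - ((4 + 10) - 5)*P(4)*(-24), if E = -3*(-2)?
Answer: 29055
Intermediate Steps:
E = 6
P(C) = 6
27759 - ((4 + 10) - 5)*P(4)*(-24) = 27759 - ((4 + 10) - 5)*6*(-24) = 27759 - (14 - 5)*6*(-24) = 27759 - 9*6*(-24) = 27759 - 54*(-24) = 27759 - 1*(-1296) = 27759 + 1296 = 29055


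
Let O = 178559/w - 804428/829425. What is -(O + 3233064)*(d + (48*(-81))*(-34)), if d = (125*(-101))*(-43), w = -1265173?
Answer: -2290277294095458420051727/1049366115525 ≈ -2.1825e+12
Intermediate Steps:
d = 542875 (d = -12625*(-43) = 542875)
O = -1165841884619/1049366115525 (O = 178559/(-1265173) - 804428/829425 = 178559*(-1/1265173) - 804428*1/829425 = -178559/1265173 - 804428/829425 = -1165841884619/1049366115525 ≈ -1.1110)
-(O + 3233064)*(d + (48*(-81))*(-34)) = -(-1165841884619/1049366115525 + 3233064)*(542875 + (48*(-81))*(-34)) = -3392666645081833981*(542875 - 3888*(-34))/1049366115525 = -3392666645081833981*(542875 + 132192)/1049366115525 = -3392666645081833981*675067/1049366115525 = -1*2290277294095458420051727/1049366115525 = -2290277294095458420051727/1049366115525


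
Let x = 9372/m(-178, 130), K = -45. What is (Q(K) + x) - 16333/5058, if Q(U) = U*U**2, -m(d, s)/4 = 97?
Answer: -44721729445/490626 ≈ -91152.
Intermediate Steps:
m(d, s) = -388 (m(d, s) = -4*97 = -388)
x = -2343/97 (x = 9372/(-388) = 9372*(-1/388) = -2343/97 ≈ -24.155)
Q(U) = U**3
(Q(K) + x) - 16333/5058 = ((-45)**3 - 2343/97) - 16333/5058 = (-91125 - 2343/97) - 16333*1/5058 = -8841468/97 - 16333/5058 = -44721729445/490626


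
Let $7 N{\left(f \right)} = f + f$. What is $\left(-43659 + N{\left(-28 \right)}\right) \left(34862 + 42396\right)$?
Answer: $-3373625086$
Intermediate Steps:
$N{\left(f \right)} = \frac{2 f}{7}$ ($N{\left(f \right)} = \frac{f + f}{7} = \frac{2 f}{7}$)
$\left(-43659 + N{\left(-28 \right)}\right) \left(34862 + 42396\right) = \left(-43659 + \frac{2}{7} \left(-28\right)\right) \left(34862 + 42396\right) = \left(-43659 - 8\right) 77258 = \left(-43667\right) 77258 = -3373625086$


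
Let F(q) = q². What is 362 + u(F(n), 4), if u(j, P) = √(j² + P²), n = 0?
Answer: 366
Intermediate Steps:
u(j, P) = √(P² + j²)
362 + u(F(n), 4) = 362 + √(4² + (0²)²) = 362 + √(16 + 0²) = 362 + √(16 + 0) = 362 + √16 = 362 + 4 = 366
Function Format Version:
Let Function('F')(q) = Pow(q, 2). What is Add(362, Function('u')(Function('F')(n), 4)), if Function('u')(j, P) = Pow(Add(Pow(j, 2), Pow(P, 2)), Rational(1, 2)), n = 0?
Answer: 366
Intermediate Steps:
Function('u')(j, P) = Pow(Add(Pow(P, 2), Pow(j, 2)), Rational(1, 2))
Add(362, Function('u')(Function('F')(n), 4)) = Add(362, Pow(Add(Pow(4, 2), Pow(Pow(0, 2), 2)), Rational(1, 2))) = Add(362, Pow(Add(16, Pow(0, 2)), Rational(1, 2))) = Add(362, Pow(Add(16, 0), Rational(1, 2))) = Add(362, Pow(16, Rational(1, 2))) = Add(362, 4) = 366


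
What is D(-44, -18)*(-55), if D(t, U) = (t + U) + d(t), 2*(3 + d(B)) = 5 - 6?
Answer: 7205/2 ≈ 3602.5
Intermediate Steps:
d(B) = -7/2 (d(B) = -3 + (5 - 6)/2 = -3 + (½)*(-1) = -3 - ½ = -7/2)
D(t, U) = -7/2 + U + t (D(t, U) = (t + U) - 7/2 = (U + t) - 7/2 = -7/2 + U + t)
D(-44, -18)*(-55) = (-7/2 - 18 - 44)*(-55) = -131/2*(-55) = 7205/2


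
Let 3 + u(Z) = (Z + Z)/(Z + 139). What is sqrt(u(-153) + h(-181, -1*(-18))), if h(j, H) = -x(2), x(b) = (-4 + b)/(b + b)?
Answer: sqrt(3794)/14 ≈ 4.3997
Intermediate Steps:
x(b) = (-4 + b)/(2*b) (x(b) = (-4 + b)/((2*b)) = (-4 + b)*(1/(2*b)) = (-4 + b)/(2*b))
h(j, H) = 1/2 (h(j, H) = -(-4 + 2)/(2*2) = -(-2)/(2*2) = -1*(-1/2) = 1/2)
u(Z) = -3 + 2*Z/(139 + Z) (u(Z) = -3 + (Z + Z)/(Z + 139) = -3 + (2*Z)/(139 + Z) = -3 + 2*Z/(139 + Z))
sqrt(u(-153) + h(-181, -1*(-18))) = sqrt((-417 - 1*(-153))/(139 - 153) + 1/2) = sqrt((-417 + 153)/(-14) + 1/2) = sqrt(-1/14*(-264) + 1/2) = sqrt(132/7 + 1/2) = sqrt(271/14) = sqrt(3794)/14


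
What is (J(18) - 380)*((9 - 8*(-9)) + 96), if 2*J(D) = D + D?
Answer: -64074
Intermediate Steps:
J(D) = D (J(D) = (D + D)/2 = (2*D)/2 = D)
(J(18) - 380)*((9 - 8*(-9)) + 96) = (18 - 380)*((9 - 8*(-9)) + 96) = -362*((9 + 72) + 96) = -362*(81 + 96) = -362*177 = -64074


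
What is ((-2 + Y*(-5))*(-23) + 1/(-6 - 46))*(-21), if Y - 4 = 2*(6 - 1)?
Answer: -1808331/52 ≈ -34776.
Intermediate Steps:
Y = 14 (Y = 4 + 2*(6 - 1) = 4 + 2*5 = 4 + 10 = 14)
((-2 + Y*(-5))*(-23) + 1/(-6 - 46))*(-21) = ((-2 + 14*(-5))*(-23) + 1/(-6 - 46))*(-21) = ((-2 - 70)*(-23) + 1/(-52))*(-21) = (-72*(-23) - 1/52)*(-21) = (1656 - 1/52)*(-21) = (86111/52)*(-21) = -1808331/52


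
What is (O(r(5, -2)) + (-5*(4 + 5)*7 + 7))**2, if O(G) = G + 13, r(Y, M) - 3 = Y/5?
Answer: 84681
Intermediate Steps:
r(Y, M) = 3 + Y/5
O(G) = 13 + G
(O(r(5, -2)) + (-5*(4 + 5)*7 + 7))**2 = ((13 + (3 + (1/5)*5)) + (-5*(4 + 5)*7 + 7))**2 = ((13 + (3 + 1)) + (-5*9*7 + 7))**2 = ((13 + 4) + (-45*7 + 7))**2 = (17 + (-315 + 7))**2 = (17 - 308)**2 = (-291)**2 = 84681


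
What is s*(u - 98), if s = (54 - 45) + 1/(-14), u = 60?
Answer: -2375/7 ≈ -339.29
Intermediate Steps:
s = 125/14 (s = 9 - 1/14 = 125/14 ≈ 8.9286)
s*(u - 98) = 125*(60 - 98)/14 = (125/14)*(-38) = -2375/7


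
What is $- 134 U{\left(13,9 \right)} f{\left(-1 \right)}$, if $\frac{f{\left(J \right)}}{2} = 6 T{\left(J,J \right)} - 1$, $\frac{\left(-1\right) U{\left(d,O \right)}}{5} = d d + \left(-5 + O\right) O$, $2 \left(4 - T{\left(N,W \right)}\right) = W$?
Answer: $7142200$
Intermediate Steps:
$T{\left(N,W \right)} = 4 - \frac{W}{2}$
$U{\left(d,O \right)} = - 5 d^{2} - 5 O \left(-5 + O\right)$ ($U{\left(d,O \right)} = - 5 \left(d d + \left(-5 + O\right) O\right) = - 5 \left(d^{2} + O \left(-5 + O\right)\right) = - 5 d^{2} - 5 O \left(-5 + O\right)$)
$f{\left(J \right)} = 46 - 6 J$ ($f{\left(J \right)} = 2 \left(6 \left(4 - \frac{J}{2}\right) - 1\right) = 2 \left(\left(24 - 3 J\right) - 1\right) = 2 \left(23 - 3 J\right) = 46 - 6 J$)
$- 134 U{\left(13,9 \right)} f{\left(-1 \right)} = - 134 \left(- 5 \cdot 9^{2} - 5 \cdot 13^{2} + 25 \cdot 9\right) \left(46 - -6\right) = - 134 \left(\left(-5\right) 81 - 845 + 225\right) \left(46 + 6\right) = - 134 \left(-405 - 845 + 225\right) 52 = \left(-134\right) \left(-1025\right) 52 = 137350 \cdot 52 = 7142200$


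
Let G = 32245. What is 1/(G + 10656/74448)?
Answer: 517/16670739 ≈ 3.1012e-5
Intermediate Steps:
1/(G + 10656/74448) = 1/(32245 + 10656/74448) = 1/(32245 + 10656*(1/74448)) = 1/(32245 + 74/517) = 1/(16670739/517) = 517/16670739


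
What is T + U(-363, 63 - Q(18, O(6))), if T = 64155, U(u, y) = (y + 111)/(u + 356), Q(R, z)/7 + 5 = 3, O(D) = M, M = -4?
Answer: 448897/7 ≈ 64128.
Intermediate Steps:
O(D) = -4
Q(R, z) = -14 (Q(R, z) = -35 + 7*3 = -35 + 21 = -14)
U(u, y) = (111 + y)/(356 + u)
T + U(-363, 63 - Q(18, O(6))) = 64155 + (111 + (63 - 1*(-14)))/(356 - 363) = 64155 + (111 + (63 + 14))/(-7) = 64155 - (111 + 77)/7 = 64155 - 1/7*188 = 64155 - 188/7 = 448897/7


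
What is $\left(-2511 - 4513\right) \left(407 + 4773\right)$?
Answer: $-36384320$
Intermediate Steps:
$\left(-2511 - 4513\right) \left(407 + 4773\right) = \left(-7024\right) 5180 = -36384320$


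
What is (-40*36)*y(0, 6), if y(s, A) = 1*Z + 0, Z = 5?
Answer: -7200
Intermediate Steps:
y(s, A) = 5 (y(s, A) = 1*5 + 0 = 5 + 0 = 5)
(-40*36)*y(0, 6) = -40*36*5 = -1440*5 = -7200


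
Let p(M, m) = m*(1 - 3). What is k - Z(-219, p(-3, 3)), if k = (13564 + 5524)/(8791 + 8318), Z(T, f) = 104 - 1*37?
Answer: -1127215/17109 ≈ -65.884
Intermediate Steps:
p(M, m) = -2*m (p(M, m) = m*(-2) = -2*m)
Z(T, f) = 67 (Z(T, f) = 104 - 37 = 67)
k = 19088/17109 ≈ 1.1157
k - Z(-219, p(-3, 3)) = 19088/17109 - 1*67 = 19088/17109 - 67 = -1127215/17109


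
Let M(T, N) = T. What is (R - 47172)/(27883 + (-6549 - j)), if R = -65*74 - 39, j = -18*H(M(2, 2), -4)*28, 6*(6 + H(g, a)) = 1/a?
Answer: -52021/18289 ≈ -2.8444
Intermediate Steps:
H(g, a) = -6 + 1/(6*a)
j = 3045 (j = -18*(-6 + (1/6)/(-4))*28 = -18*(-6 + (1/6)*(-1/4))*28 = -18*(-6 - 1/24)*28 = -18*(-145/24)*28 = (435/4)*28 = 3045)
R = -4849 (R = -4810 - 39 = -4849)
(R - 47172)/(27883 + (-6549 - j)) = (-4849 - 47172)/(27883 + (-6549 - 1*3045)) = -52021/(27883 + (-6549 - 3045)) = -52021/(27883 - 9594) = -52021/18289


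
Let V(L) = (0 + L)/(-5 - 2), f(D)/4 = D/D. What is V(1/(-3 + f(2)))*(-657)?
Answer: 657/7 ≈ 93.857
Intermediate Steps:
f(D) = 4 (f(D) = 4*(D/D) = 4*1 = 4)
V(L) = -L/7 (V(L) = L/(-7) = L*(-⅐) = -L/7)
V(1/(-3 + f(2)))*(-657) = -1/(7*(-3 + 4))*(-657) = -⅐/1*(-657) = -⅐*1*(-657) = -⅐*(-657) = 657/7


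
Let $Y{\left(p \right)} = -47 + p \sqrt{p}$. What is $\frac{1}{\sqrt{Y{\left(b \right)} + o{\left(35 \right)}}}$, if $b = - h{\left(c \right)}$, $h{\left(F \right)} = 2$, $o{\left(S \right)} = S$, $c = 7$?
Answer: $\frac{\sqrt{2}}{2 \sqrt{-6 - i \sqrt{2}}} \approx 0.032889 + 0.28289 i$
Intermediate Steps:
$b = -2$ ($b = \left(-1\right) 2 = -2$)
$Y{\left(p \right)} = -47 + p^{\frac{3}{2}}$
$\frac{1}{\sqrt{Y{\left(b \right)} + o{\left(35 \right)}}} = \frac{1}{\sqrt{\left(-47 + \left(-2\right)^{\frac{3}{2}}\right) + 35}} = \frac{1}{\sqrt{\left(-47 - 2 i \sqrt{2}\right) + 35}} = \frac{1}{\sqrt{-12 - 2 i \sqrt{2}}}$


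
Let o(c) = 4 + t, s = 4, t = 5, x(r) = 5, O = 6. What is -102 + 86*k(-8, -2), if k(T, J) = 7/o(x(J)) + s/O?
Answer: 200/9 ≈ 22.222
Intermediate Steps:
o(c) = 9 (o(c) = 4 + 5 = 9)
k(T, J) = 13/9 (k(T, J) = 7/9 + 4/6 = 7*(1/9) + 4*(1/6) = 7/9 + 2/3 = 13/9)
-102 + 86*k(-8, -2) = -102 + 86*(13/9) = -102 + 1118/9 = 200/9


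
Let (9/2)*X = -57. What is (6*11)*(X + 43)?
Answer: 2002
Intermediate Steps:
X = -38/3 (X = (2/9)*(-57) = -38/3 ≈ -12.667)
(6*11)*(X + 43) = (6*11)*(-38/3 + 43) = 66*(91/3) = 2002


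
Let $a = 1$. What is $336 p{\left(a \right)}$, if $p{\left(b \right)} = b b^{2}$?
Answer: $336$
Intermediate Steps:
$p{\left(b \right)} = b^{3}$
$336 p{\left(a \right)} = 336 \cdot 1^{3} = 336 \cdot 1 = 336$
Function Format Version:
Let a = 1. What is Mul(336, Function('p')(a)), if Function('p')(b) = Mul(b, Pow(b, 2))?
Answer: 336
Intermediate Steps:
Function('p')(b) = Pow(b, 3)
Mul(336, Function('p')(a)) = Mul(336, Pow(1, 3)) = Mul(336, 1) = 336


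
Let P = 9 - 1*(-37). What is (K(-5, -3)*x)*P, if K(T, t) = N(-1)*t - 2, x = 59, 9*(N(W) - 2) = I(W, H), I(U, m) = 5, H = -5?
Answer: -78706/3 ≈ -26235.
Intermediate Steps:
N(W) = 23/9 (N(W) = 2 + (1/9)*5 = 2 + 5/9 = 23/9)
P = 46 (P = 9 + 37 = 46)
K(T, t) = -2 + 23*t/9 (K(T, t) = 23*t/9 - 2 = -2 + 23*t/9)
(K(-5, -3)*x)*P = ((-2 + (23/9)*(-3))*59)*46 = ((-2 - 23/3)*59)*46 = -29/3*59*46 = -1711/3*46 = -78706/3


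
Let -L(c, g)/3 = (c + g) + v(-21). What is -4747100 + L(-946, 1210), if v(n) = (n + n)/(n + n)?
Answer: -4747895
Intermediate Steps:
v(n) = 1 (v(n) = (2*n)/((2*n)) = (2*n)*(1/(2*n)) = 1)
L(c, g) = -3 - 3*c - 3*g (L(c, g) = -3*((c + g) + 1) = -3*(1 + c + g) = -3 - 3*c - 3*g)
-4747100 + L(-946, 1210) = -4747100 + (-3 - 3*(-946) - 3*1210) = -4747100 + (-3 + 2838 - 3630) = -4747100 - 795 = -4747895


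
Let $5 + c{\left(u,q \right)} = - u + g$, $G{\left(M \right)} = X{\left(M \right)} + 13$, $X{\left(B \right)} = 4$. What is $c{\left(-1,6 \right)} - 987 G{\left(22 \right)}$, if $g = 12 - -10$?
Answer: $-16761$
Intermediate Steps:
$g = 22$ ($g = 12 + 10 = 22$)
$G{\left(M \right)} = 17$ ($G{\left(M \right)} = 4 + 13 = 17$)
$c{\left(u,q \right)} = 17 - u$ ($c{\left(u,q \right)} = -5 - \left(-22 + u\right) = 17 - u$)
$c{\left(-1,6 \right)} - 987 G{\left(22 \right)} = \left(17 - -1\right) - 16779 = \left(17 + 1\right) - 16779 = 18 - 16779 = -16761$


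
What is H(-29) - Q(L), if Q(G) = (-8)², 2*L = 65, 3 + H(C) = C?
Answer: -96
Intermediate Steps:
H(C) = -3 + C
L = 65/2 (L = (½)*65 = 65/2 ≈ 32.500)
Q(G) = 64
H(-29) - Q(L) = (-3 - 29) - 1*64 = -32 - 64 = -96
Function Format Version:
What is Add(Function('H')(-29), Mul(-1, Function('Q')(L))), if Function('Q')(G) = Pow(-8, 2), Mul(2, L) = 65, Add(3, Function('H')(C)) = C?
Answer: -96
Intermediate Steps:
Function('H')(C) = Add(-3, C)
L = Rational(65, 2) (L = Mul(Rational(1, 2), 65) = Rational(65, 2) ≈ 32.500)
Function('Q')(G) = 64
Add(Function('H')(-29), Mul(-1, Function('Q')(L))) = Add(Add(-3, -29), Mul(-1, 64)) = Add(-32, -64) = -96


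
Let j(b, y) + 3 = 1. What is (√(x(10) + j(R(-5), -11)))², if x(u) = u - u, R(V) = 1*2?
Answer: -2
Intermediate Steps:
R(V) = 2
x(u) = 0
j(b, y) = -2 (j(b, y) = -3 + 1 = -2)
(√(x(10) + j(R(-5), -11)))² = (√(0 - 2))² = (√(-2))² = (I*√2)² = -2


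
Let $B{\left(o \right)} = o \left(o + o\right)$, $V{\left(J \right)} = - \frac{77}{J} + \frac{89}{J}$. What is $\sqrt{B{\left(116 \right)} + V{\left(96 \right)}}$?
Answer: $\frac{\sqrt{430594}}{4} \approx 164.05$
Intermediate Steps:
$V{\left(J \right)} = \frac{12}{J}$
$B{\left(o \right)} = 2 o^{2}$ ($B{\left(o \right)} = o 2 o = 2 o^{2}$)
$\sqrt{B{\left(116 \right)} + V{\left(96 \right)}} = \sqrt{2 \cdot 116^{2} + \frac{12}{96}} = \sqrt{2 \cdot 13456 + 12 \cdot \frac{1}{96}} = \sqrt{26912 + \frac{1}{8}} = \sqrt{\frac{215297}{8}} = \frac{\sqrt{430594}}{4}$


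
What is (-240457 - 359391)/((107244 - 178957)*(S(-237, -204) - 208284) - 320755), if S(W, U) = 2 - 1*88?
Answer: -599848/14942517055 ≈ -4.0144e-5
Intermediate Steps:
S(W, U) = -86 (S(W, U) = 2 - 88 = -86)
(-240457 - 359391)/((107244 - 178957)*(S(-237, -204) - 208284) - 320755) = (-240457 - 359391)/((107244 - 178957)*(-86 - 208284) - 320755) = -599848/(-71713*(-208370) - 320755) = -599848/(14942837810 - 320755) = -599848/14942517055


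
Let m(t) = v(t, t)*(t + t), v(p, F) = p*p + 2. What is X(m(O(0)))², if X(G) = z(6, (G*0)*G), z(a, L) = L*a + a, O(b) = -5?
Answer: 36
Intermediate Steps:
v(p, F) = 2 + p² (v(p, F) = p² + 2 = 2 + p²)
z(a, L) = a + L*a
m(t) = 2*t*(2 + t²) (m(t) = (2 + t²)*(t + t) = (2 + t²)*(2*t) = 2*t*(2 + t²))
X(G) = 6 (X(G) = 6*(1 + (G*0)*G) = 6*(1 + 0*G) = 6*(1 + 0) = 6*1 = 6)
X(m(O(0)))² = 6² = 36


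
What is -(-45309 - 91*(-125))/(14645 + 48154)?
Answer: 33934/62799 ≈ 0.54036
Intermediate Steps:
-(-45309 - 91*(-125))/(14645 + 48154) = -(-45309 + 11375)/62799 = -(-33934)/62799 = -1*(-33934/62799) = 33934/62799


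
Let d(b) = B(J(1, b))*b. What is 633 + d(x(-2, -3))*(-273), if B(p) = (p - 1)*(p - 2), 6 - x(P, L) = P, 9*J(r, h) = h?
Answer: 9811/27 ≈ 363.37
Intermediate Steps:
J(r, h) = h/9
x(P, L) = 6 - P
B(p) = (-1 + p)*(-2 + p)
d(b) = b*(2 - b/3 + b**2/81) (d(b) = (2 + (b/9)**2 - b/3)*b = (2 + b**2/81 - b/3)*b = (2 - b/3 + b**2/81)*b = b*(2 - b/3 + b**2/81))
633 + d(x(-2, -3))*(-273) = 633 + ((6 - 1*(-2))*(162 + (6 - 1*(-2))**2 - 27*(6 - 1*(-2)))/81)*(-273) = 633 + ((6 + 2)*(162 + (6 + 2)**2 - 27*(6 + 2))/81)*(-273) = 633 + ((1/81)*8*(162 + 8**2 - 27*8))*(-273) = 633 + ((1/81)*8*(162 + 64 - 216))*(-273) = 633 + ((1/81)*8*10)*(-273) = 633 + (80/81)*(-273) = 633 - 7280/27 = 9811/27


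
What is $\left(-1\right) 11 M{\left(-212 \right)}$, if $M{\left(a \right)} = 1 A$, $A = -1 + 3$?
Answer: $-22$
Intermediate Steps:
$A = 2$
$M{\left(a \right)} = 2$ ($M{\left(a \right)} = 1 \cdot 2 = 2$)
$\left(-1\right) 11 M{\left(-212 \right)} = \left(-1\right) 11 \cdot 2 = \left(-11\right) 2 = -22$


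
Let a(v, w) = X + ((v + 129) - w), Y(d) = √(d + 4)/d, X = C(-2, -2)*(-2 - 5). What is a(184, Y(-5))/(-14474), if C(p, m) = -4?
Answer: -341/14474 - I/72370 ≈ -0.023559 - 1.3818e-5*I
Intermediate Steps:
X = 28 (X = -4*(-2 - 5) = -4*(-7) = 28)
Y(d) = √(4 + d)/d
a(v, w) = 157 + v - w (a(v, w) = 28 + ((v + 129) - w) = 28 + ((129 + v) - w) = 28 + (129 + v - w) = 157 + v - w)
a(184, Y(-5))/(-14474) = (157 + 184 - √(4 - 5)/(-5))/(-14474) = (157 + 184 - (-1)*√(-1)/5)*(-1/14474) = (157 + 184 - (-1)*I/5)*(-1/14474) = (157 + 184 + I/5)*(-1/14474) = (341 + I/5)*(-1/14474) = -341/14474 - I/72370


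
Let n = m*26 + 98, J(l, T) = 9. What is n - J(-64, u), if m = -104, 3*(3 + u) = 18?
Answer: -2615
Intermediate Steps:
u = 3 (u = -3 + (1/3)*18 = -3 + 6 = 3)
n = -2606 (n = -104*26 + 98 = -2704 + 98 = -2606)
n - J(-64, u) = -2606 - 1*9 = -2606 - 9 = -2615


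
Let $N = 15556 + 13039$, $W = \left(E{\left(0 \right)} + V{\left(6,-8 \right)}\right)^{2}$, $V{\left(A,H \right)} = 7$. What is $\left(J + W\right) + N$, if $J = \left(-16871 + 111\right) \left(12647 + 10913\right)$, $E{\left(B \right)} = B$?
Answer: $-394836956$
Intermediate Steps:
$W = 49$ ($W = \left(0 + 7\right)^{2} = 7^{2} = 49$)
$J = -394865600$ ($J = \left(-16760\right) 23560 = -394865600$)
$N = 28595$
$\left(J + W\right) + N = \left(-394865600 + 49\right) + 28595 = -394865551 + 28595 = -394836956$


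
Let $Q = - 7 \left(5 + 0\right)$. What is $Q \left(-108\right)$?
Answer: $3780$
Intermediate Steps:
$Q = -35$ ($Q = \left(-7\right) 5 = -35$)
$Q \left(-108\right) = \left(-35\right) \left(-108\right) = 3780$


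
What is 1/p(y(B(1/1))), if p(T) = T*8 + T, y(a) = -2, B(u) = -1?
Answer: -1/18 ≈ -0.055556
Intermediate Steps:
p(T) = 9*T (p(T) = 8*T + T = 9*T)
1/p(y(B(1/1))) = 1/(9*(-2)) = 1/(-18) = -1/18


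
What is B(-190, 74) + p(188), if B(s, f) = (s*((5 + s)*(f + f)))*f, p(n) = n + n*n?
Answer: 384998332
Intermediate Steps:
p(n) = n + n²
B(s, f) = 2*s*f²*(5 + s) (B(s, f) = (s*((5 + s)*(2*f)))*f = (s*(2*f*(5 + s)))*f = (2*f*s*(5 + s))*f = 2*s*f²*(5 + s))
B(-190, 74) + p(188) = 2*(-190)*74²*(5 - 190) + 188*(1 + 188) = 2*(-190)*5476*(-185) + 188*189 = 384962800 + 35532 = 384998332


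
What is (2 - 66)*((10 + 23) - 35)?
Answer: 128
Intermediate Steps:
(2 - 66)*((10 + 23) - 35) = -64*(33 - 35) = -64*(-2) = 128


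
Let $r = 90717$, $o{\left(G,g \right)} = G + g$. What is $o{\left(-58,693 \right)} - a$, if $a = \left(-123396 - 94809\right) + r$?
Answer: $128123$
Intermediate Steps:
$a = -127488$ ($a = \left(-123396 - 94809\right) + 90717 = -218205 + 90717 = -127488$)
$o{\left(-58,693 \right)} - a = \left(-58 + 693\right) - -127488 = 635 + 127488 = 128123$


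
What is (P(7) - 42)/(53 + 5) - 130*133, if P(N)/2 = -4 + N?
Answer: -501428/29 ≈ -17291.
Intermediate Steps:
P(N) = -8 + 2*N (P(N) = 2*(-4 + N) = -8 + 2*N)
(P(7) - 42)/(53 + 5) - 130*133 = ((-8 + 2*7) - 42)/(53 + 5) - 130*133 = ((-8 + 14) - 42)/58 - 17290 = (6 - 42)*(1/58) - 17290 = -36*1/58 - 17290 = -18/29 - 17290 = -501428/29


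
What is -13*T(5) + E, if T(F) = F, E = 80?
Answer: 15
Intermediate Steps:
-13*T(5) + E = -13*5 + 80 = -65 + 80 = 15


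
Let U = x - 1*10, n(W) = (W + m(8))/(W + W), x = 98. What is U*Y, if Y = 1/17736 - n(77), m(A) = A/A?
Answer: -691627/15519 ≈ -44.566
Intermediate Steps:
m(A) = 1
n(W) = (1 + W)/(2*W) (n(W) = (W + 1)/(W + W) = (1 + W)/((2*W)) = (1 + W)*(1/(2*W)) = (1 + W)/(2*W))
U = 88 (U = 98 - 1*10 = 98 - 10 = 88)
Y = -691627/1365672 (Y = 1/17736 - (1 + 77)/(2*77) = 1/17736 - 78/(2*77) = 1/17736 - 1*39/77 = 1/17736 - 39/77 = -691627/1365672 ≈ -0.50644)
U*Y = 88*(-691627/1365672) = -691627/15519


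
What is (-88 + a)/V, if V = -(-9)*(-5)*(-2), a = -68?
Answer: -26/15 ≈ -1.7333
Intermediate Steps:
V = 90 (V = -3*15*(-2) = -45*(-2) = 90)
(-88 + a)/V = (-88 - 68)/90 = -156*1/90 = -26/15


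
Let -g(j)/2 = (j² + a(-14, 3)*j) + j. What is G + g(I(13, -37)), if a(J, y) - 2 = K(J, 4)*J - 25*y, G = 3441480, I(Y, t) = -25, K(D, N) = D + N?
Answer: 3443630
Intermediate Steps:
a(J, y) = 2 - 25*y + J*(4 + J) (a(J, y) = 2 + ((J + 4)*J - 25*y) = 2 + ((4 + J)*J - 25*y) = 2 + (J*(4 + J) - 25*y) = 2 + (-25*y + J*(4 + J)) = 2 - 25*y + J*(4 + J))
g(j) = -136*j - 2*j² (g(j) = -2*((j² + (2 - 25*3 - 14*(4 - 14))*j) + j) = -2*((j² + (2 - 75 - 14*(-10))*j) + j) = -2*((j² + (2 - 75 + 140)*j) + j) = -2*((j² + 67*j) + j) = -2*(j² + 68*j) = -136*j - 2*j²)
G + g(I(13, -37)) = 3441480 + 2*(-25)*(-68 - 1*(-25)) = 3441480 + 2*(-25)*(-68 + 25) = 3441480 + 2*(-25)*(-43) = 3441480 + 2150 = 3443630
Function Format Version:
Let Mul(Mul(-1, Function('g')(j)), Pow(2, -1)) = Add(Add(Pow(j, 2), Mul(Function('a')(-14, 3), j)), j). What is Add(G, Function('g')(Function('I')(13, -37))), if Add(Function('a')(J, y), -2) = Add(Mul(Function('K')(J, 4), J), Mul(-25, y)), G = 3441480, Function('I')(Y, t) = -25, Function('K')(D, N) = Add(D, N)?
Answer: 3443630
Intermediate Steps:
Function('a')(J, y) = Add(2, Mul(-25, y), Mul(J, Add(4, J))) (Function('a')(J, y) = Add(2, Add(Mul(Add(J, 4), J), Mul(-25, y))) = Add(2, Add(Mul(Add(4, J), J), Mul(-25, y))) = Add(2, Add(Mul(J, Add(4, J)), Mul(-25, y))) = Add(2, Add(Mul(-25, y), Mul(J, Add(4, J)))) = Add(2, Mul(-25, y), Mul(J, Add(4, J))))
Function('g')(j) = Add(Mul(-136, j), Mul(-2, Pow(j, 2))) (Function('g')(j) = Mul(-2, Add(Add(Pow(j, 2), Mul(Add(2, Mul(-25, 3), Mul(-14, Add(4, -14))), j)), j)) = Mul(-2, Add(Add(Pow(j, 2), Mul(Add(2, -75, Mul(-14, -10)), j)), j)) = Mul(-2, Add(Add(Pow(j, 2), Mul(Add(2, -75, 140), j)), j)) = Mul(-2, Add(Add(Pow(j, 2), Mul(67, j)), j)) = Mul(-2, Add(Pow(j, 2), Mul(68, j))) = Add(Mul(-136, j), Mul(-2, Pow(j, 2))))
Add(G, Function('g')(Function('I')(13, -37))) = Add(3441480, Mul(2, -25, Add(-68, Mul(-1, -25)))) = Add(3441480, Mul(2, -25, Add(-68, 25))) = Add(3441480, Mul(2, -25, -43)) = Add(3441480, 2150) = 3443630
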